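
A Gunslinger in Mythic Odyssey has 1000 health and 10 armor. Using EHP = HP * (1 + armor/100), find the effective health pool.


EHP = 1000 * (1 + 10/100)
= 1000 * (1 + 0.1)
= 1000 * 1.1
= 1100.0

1100.0 EHP


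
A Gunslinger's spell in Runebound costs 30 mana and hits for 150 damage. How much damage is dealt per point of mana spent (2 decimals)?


Efficiency = damage / mana
= 150 / 30
= 5.00

5.00 dmg/mana


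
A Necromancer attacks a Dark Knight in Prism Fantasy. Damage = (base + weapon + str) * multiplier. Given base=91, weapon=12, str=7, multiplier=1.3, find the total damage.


Sum base + weapon + str = 91 + 12 + 7 = 110
Multiply by 1.3:
110 * 1.3 = 143.0

143.0 damage


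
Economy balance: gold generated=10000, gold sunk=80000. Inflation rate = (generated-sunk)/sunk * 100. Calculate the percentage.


Net gold = 10000 - 80000 = -70000
Inflation rate = net / sunk * 100 = -70000 / 80000 * 100
= -0.875 * 100
= -87.50%

-87.50%


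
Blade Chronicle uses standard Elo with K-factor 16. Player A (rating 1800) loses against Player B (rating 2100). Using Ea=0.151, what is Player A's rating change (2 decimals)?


Elo update: delta = K * (S - Ea), where S = 0 (loses)
S - Ea = 0 - 0.151 = -0.151
Rating change = 16 * -0.151
= -2.42

-2.42 rating points


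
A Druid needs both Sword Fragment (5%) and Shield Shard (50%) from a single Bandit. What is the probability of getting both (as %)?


For independent events, P(both) = P(A) * P(B)
= 5% * 50%
= 250 / 100 %
= 2.5%

2.5%


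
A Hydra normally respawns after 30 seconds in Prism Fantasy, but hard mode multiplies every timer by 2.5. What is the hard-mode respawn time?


Respawn time = base * multiplier
= 30 * 2.5
= 75.0 seconds

75.0 seconds


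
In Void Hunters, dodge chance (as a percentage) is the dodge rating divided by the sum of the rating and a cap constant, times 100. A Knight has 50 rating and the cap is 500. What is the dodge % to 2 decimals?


dodge% = 50 / (50 + 500) * 100
= 50 / 550 * 100
= 0.090909 * 100
= 9.09%

9.09%


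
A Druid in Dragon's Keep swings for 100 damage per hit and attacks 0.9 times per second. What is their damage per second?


DPS = damage * attack_speed
= 100 * 0.9
= 90.0

90.0 DPS


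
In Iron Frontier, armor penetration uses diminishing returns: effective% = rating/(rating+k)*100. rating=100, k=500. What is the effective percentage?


effective% = rating / (rating + k) * 100
= 100 / (100 + 500) * 100
= 100 / 600 * 100
= 0.166667 * 100
= 16.67%

16.67%


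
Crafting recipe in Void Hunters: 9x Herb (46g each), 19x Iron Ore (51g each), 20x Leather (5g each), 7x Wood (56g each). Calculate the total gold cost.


Cost breakdown:
  Herb: 9 * 46 = 414
  Iron Ore: 19 * 51 = 969
  Leather: 20 * 5 = 100
  Wood: 7 * 56 = 392
Total = 414 + 969 + 100 + 392 = 1875

1875 gold


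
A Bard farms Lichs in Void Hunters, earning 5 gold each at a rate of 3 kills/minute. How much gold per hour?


Gold per minute = 5 * 3 = 15
Gold per hour = 15 * 60 = 900

900 gold/hour


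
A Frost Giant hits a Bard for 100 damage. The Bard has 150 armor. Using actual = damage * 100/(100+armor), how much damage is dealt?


actual = 100 * 100 / (100 + 150)
= 100 * 100 / 250
= 10000 / 250
= 40.00

40.00 damage


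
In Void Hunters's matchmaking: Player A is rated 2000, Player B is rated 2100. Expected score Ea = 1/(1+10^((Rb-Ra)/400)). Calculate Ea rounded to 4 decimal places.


Elo expected score: Ea = 1/(1 + 10^((Rb-Ra)/400))
Rb - Ra = 2100 - 2000 = 100
(Rb-Ra)/400 = 100/400 = 0.25
10^0.25 = 1.778279
Ea = 1/(1 + 1.778279) = 1/2.778279 = 0.3599

0.3599


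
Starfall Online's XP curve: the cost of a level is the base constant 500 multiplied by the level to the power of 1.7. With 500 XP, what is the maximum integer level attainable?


XP = 500 * level^1.7, so level = (XP / 500)^(1/1.7)
= (500 / 500)^(1/1.7)
= 1.0^0.5882
= 1.0
Floor: level = 1

level 1


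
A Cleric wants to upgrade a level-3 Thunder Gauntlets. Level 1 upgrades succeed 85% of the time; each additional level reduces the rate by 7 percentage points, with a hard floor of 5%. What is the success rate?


raw_rate = 85 - 7 * (3 - 1)
= 85 - 7 * 2
= 85 - 14
= 71
Apply floor: max(71, 5) = 71%

71%


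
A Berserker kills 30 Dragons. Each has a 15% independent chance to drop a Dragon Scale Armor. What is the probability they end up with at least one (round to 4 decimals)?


P(at least one) = 1 - P(none) = 1 - (1-p)^n
p = 15/100 = 0.15
1 - p = 0.85
(1 - p)^30 = 0.85^30 = 0.007631
P(at least one) = 1 - 0.007631 = 0.9924

0.9924


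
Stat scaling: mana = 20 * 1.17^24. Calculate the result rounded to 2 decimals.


value = base * growth^level
= 20 * 1.17^24
= 20 * 43.297287
= 865.95

865.95 mana


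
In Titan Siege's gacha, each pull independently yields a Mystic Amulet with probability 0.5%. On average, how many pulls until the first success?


Expected pulls for a geometric distribution = 1/p = 100 / rate%
= 100 / 0.5
= 200.0

200.0 pulls


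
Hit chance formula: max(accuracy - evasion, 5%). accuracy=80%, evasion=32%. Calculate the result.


accuracy - evasion = 80 - 32 = 48
Apply floor: max(48, 5) = 48
Hit chance = 48%

48%


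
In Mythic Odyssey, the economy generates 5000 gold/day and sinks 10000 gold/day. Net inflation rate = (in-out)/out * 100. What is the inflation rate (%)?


Net gold = 5000 - 10000 = -5000
Inflation rate = net / sunk * 100 = -5000 / 10000 * 100
= -0.5 * 100
= -50.00%

-50.00%


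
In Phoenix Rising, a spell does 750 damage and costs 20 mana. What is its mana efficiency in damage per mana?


Efficiency = damage / mana
= 750 / 20
= 37.50

37.50 dmg/mana


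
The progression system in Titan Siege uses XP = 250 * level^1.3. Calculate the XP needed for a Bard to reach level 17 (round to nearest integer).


XP = 250 * level^1.3
Substitute level = 17:
XP = 250 * 17^1.3
= 250 * 39.7726
= 9943

9943 XP


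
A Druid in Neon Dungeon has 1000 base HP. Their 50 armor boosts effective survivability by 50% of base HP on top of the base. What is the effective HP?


EHP = 1000 * (1 + 50/100)
= 1000 * (1 + 0.5)
= 1000 * 1.5
= 1500.0

1500.0 EHP


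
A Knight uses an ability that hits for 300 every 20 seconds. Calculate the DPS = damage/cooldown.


DPS = damage / cooldown
= 300 / 20
= 15.00

15.00 DPS


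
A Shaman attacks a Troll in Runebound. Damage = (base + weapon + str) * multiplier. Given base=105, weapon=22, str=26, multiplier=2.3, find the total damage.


Sum base + weapon + str = 105 + 22 + 26 = 153
Multiply by 2.3:
153 * 2.3 = 351.9

351.9 damage


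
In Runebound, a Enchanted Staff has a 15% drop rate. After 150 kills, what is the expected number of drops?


Expected drops = kills * (drop_rate / 100)
= 150 * (15 / 100)
= 150 * 0.15
= 22.5

22.5 drops


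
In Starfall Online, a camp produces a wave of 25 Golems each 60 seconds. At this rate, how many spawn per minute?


Spawns per minute = count * (60 / interval)
= 25 * (60 / 60)
= 25 * 1.0
= 25.0

25.0 per minute


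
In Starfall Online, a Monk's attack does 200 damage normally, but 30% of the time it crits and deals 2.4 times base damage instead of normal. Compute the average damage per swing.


E[dmg] = base * (1 + crit_chance * (crit_mult - 1))
cc as decimal = 30/100 = 0.3
cm - 1 = 2.4 - 1 = 1.4
Bonus factor = 0.3 * 1.4 = 0.42
Total multiplier = 1 + 0.42 = 1.42
Expected damage = 200 * 1.42 = 284.00

284.00 damage


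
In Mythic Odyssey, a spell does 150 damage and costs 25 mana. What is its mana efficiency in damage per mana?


Efficiency = damage / mana
= 150 / 25
= 6.00

6.00 dmg/mana


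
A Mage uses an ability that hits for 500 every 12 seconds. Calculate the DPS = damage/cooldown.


DPS = damage / cooldown
= 500 / 12
= 41.67

41.67 DPS


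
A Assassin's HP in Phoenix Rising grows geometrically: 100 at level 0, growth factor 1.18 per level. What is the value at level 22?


value = base * growth^level
= 100 * 1.18^22
= 100 * 38.142061
= 3814.21

3814.21 HP


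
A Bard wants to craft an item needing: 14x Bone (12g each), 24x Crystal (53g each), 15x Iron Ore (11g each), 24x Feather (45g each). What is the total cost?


Cost breakdown:
  Bone: 14 * 12 = 168
  Crystal: 24 * 53 = 1272
  Iron Ore: 15 * 11 = 165
  Feather: 24 * 45 = 1080
Total = 168 + 1272 + 165 + 1080 = 2685

2685 gold


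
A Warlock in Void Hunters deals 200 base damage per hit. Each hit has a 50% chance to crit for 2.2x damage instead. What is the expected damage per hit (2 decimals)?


E[dmg] = base * (1 + crit_chance * (crit_mult - 1))
cc as decimal = 50/100 = 0.5
cm - 1 = 2.2 - 1 = 1.2
Bonus factor = 0.5 * 1.2 = 0.6
Total multiplier = 1 + 0.6 = 1.6
Expected damage = 200 * 1.6 = 320.00

320.00 damage


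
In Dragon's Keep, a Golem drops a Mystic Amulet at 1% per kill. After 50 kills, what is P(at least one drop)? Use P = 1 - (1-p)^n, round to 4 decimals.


P(at least one) = 1 - P(none) = 1 - (1-p)^n
p = 1/100 = 0.01
1 - p = 0.99
(1 - p)^50 = 0.99^50 = 0.605006
P(at least one) = 1 - 0.605006 = 0.3950

0.3950


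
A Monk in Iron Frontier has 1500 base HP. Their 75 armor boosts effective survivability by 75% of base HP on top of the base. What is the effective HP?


EHP = 1500 * (1 + 75/100)
= 1500 * (1 + 0.75)
= 1500 * 1.75
= 2625.0

2625.0 EHP


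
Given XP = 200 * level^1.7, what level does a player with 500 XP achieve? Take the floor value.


XP = 200 * level^1.7, so level = (XP / 200)^(1/1.7)
= (500 / 200)^(1/1.7)
= 2.5^0.5882
= 1.7143
Floor: level = 1

level 1


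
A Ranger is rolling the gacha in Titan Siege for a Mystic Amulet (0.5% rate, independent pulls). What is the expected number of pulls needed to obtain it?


Expected pulls for a geometric distribution = 1/p = 100 / rate%
= 100 / 0.5
= 200.0

200.0 pulls


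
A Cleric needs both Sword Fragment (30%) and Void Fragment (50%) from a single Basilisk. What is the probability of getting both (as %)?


For independent events, P(both) = P(A) * P(B)
= 30% * 50%
= 1500 / 100 %
= 15.0%

15.0%


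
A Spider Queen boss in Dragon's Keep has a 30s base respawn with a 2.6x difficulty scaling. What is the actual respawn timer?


Respawn time = base * multiplier
= 30 * 2.6
= 78.0 seconds

78.0 seconds


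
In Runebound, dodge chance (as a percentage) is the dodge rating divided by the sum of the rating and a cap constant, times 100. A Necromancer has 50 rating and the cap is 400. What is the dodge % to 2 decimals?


dodge% = 50 / (50 + 400) * 100
= 50 / 450 * 100
= 0.111111 * 100
= 11.11%

11.11%


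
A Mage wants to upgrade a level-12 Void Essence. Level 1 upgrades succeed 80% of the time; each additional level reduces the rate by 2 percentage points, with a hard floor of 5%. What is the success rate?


raw_rate = 80 - 2 * (12 - 1)
= 80 - 2 * 11
= 80 - 22
= 58
Apply floor: max(58, 5) = 58%

58%


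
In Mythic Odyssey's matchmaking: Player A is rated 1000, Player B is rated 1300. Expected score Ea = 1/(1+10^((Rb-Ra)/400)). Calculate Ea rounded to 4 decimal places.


Elo expected score: Ea = 1/(1 + 10^((Rb-Ra)/400))
Rb - Ra = 1300 - 1000 = 300
(Rb-Ra)/400 = 300/400 = 0.75
10^0.75 = 5.623413
Ea = 1/(1 + 5.623413) = 1/6.623413 = 0.1510

0.1510


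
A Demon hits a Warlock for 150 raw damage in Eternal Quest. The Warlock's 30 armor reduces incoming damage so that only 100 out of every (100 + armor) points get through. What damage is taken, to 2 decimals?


actual = 150 * 100 / (100 + 30)
= 150 * 100 / 130
= 15000 / 130
= 115.38

115.38 damage


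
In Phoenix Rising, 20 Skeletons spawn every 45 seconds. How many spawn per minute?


Spawns per minute = count * (60 / interval)
= 20 * (60 / 45)
= 20 * 1.3333
= 26.67

26.67 per minute


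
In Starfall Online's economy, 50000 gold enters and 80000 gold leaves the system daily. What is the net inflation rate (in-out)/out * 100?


Net gold = 50000 - 80000 = -30000
Inflation rate = net / sunk * 100 = -30000 / 80000 * 100
= -0.375 * 100
= -37.50%

-37.50%


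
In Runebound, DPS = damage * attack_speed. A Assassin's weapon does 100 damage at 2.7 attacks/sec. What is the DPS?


DPS = damage * attack_speed
= 100 * 2.7
= 270.0

270.0 DPS


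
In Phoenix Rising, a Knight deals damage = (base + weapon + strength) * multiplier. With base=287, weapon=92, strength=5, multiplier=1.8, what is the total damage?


Sum base + weapon + str = 287 + 92 + 5 = 384
Multiply by 1.8:
384 * 1.8 = 691.2

691.2 damage


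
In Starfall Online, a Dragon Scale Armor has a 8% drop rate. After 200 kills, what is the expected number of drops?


Expected drops = kills * (drop_rate / 100)
= 200 * (8 / 100)
= 200 * 0.08
= 16.0

16.0 drops


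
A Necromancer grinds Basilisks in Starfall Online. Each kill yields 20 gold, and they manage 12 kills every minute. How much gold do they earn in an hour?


Gold per minute = 20 * 12 = 240
Gold per hour = 240 * 60 = 14400

14400 gold/hour


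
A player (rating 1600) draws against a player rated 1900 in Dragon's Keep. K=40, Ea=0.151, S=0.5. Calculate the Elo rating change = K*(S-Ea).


Elo update: delta = K * (S - Ea), where S = 0.5 (draws)
S - Ea = 0.5 - 0.151 = 0.349
Rating change = 40 * 0.349
= 13.96

13.96 rating points


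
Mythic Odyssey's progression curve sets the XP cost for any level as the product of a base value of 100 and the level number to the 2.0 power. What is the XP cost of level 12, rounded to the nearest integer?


XP = 100 * level^2.0
Substitute level = 12:
XP = 100 * 12^2.0
= 100 * 144.0
= 14400

14400 XP


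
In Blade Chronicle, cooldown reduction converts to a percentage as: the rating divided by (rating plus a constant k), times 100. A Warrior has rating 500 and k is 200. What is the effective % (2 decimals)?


effective% = rating / (rating + k) * 100
= 500 / (500 + 200) * 100
= 500 / 700 * 100
= 0.714286 * 100
= 71.43%

71.43%


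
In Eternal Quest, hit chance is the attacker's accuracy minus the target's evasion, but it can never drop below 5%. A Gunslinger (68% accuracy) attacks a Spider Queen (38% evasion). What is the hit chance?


accuracy - evasion = 68 - 38 = 30
Apply floor: max(30, 5) = 30
Hit chance = 30%

30%


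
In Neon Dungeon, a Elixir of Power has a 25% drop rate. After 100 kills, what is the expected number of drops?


Expected drops = kills * (drop_rate / 100)
= 100 * (25 / 100)
= 100 * 0.25
= 25.0

25.0 drops


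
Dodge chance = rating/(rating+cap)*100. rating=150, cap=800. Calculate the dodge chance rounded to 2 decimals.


dodge% = 150 / (150 + 800) * 100
= 150 / 950 * 100
= 0.157895 * 100
= 15.79%

15.79%


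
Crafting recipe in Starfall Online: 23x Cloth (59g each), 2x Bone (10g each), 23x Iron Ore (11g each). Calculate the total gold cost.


Cost breakdown:
  Cloth: 23 * 59 = 1357
  Bone: 2 * 10 = 20
  Iron Ore: 23 * 11 = 253
Total = 1357 + 20 + 253 = 1630

1630 gold


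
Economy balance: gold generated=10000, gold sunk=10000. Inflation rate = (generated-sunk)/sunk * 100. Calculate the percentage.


Net gold = 10000 - 10000 = 0
Inflation rate = net / sunk * 100 = 0 / 10000 * 100
= 0.0 * 100
= 0.00%

0.00%


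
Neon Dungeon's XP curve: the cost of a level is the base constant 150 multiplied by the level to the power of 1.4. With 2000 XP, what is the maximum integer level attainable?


XP = 150 * level^1.4, so level = (XP / 150)^(1/1.4)
= (2000 / 150)^(1/1.4)
= 13.3333^0.7143
= 6.361
Floor: level = 6

level 6


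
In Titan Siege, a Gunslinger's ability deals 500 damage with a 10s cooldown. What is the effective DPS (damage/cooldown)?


DPS = damage / cooldown
= 500 / 10
= 50.00

50.00 DPS


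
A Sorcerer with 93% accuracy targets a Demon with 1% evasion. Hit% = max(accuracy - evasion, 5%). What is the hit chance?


accuracy - evasion = 93 - 1 = 92
Apply floor: max(92, 5) = 92
Hit chance = 92%

92%


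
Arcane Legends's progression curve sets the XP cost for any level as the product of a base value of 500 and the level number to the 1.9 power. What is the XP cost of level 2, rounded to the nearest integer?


XP = 500 * level^1.9
Substitute level = 2:
XP = 500 * 2^1.9
= 500 * 3.7321
= 1866

1866 XP


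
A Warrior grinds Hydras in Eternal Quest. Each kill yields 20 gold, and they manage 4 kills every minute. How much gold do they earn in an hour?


Gold per minute = 20 * 4 = 80
Gold per hour = 80 * 60 = 4800

4800 gold/hour


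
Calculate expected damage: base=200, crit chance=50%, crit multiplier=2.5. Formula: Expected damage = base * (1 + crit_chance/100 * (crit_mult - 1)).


E[dmg] = base * (1 + crit_chance * (crit_mult - 1))
cc as decimal = 50/100 = 0.5
cm - 1 = 2.5 - 1 = 1.5
Bonus factor = 0.5 * 1.5 = 0.75
Total multiplier = 1 + 0.75 = 1.75
Expected damage = 200 * 1.75 = 350.00

350.00 damage


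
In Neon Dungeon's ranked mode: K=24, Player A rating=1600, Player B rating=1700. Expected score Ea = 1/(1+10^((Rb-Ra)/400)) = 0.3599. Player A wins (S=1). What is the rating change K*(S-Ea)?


Elo update: delta = K * (S - Ea), where S = 1 (wins)
S - Ea = 1 - 0.3599 = 0.6401
Rating change = 24 * 0.6401
= 15.36

15.36 rating points


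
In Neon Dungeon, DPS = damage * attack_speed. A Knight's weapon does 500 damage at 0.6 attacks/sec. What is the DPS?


DPS = damage * attack_speed
= 500 * 0.6
= 300.0

300.0 DPS


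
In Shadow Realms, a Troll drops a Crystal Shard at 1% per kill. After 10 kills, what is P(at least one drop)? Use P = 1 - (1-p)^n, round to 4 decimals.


P(at least one) = 1 - P(none) = 1 - (1-p)^n
p = 1/100 = 0.01
1 - p = 0.99
(1 - p)^10 = 0.99^10 = 0.904382
P(at least one) = 1 - 0.904382 = 0.0956

0.0956


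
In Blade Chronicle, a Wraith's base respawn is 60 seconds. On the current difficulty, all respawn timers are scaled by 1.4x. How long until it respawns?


Respawn time = base * multiplier
= 60 * 1.4
= 84.0 seconds

84.0 seconds


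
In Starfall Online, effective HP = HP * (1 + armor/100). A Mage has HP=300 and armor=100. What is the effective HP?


EHP = 300 * (1 + 100/100)
= 300 * (1 + 1.0)
= 300 * 2.0
= 600.0

600.0 EHP


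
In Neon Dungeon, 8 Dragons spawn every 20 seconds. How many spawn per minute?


Spawns per minute = count * (60 / interval)
= 8 * (60 / 20)
= 8 * 3.0
= 24.0

24.0 per minute


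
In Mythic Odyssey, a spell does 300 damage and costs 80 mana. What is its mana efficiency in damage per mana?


Efficiency = damage / mana
= 300 / 80
= 3.75

3.75 dmg/mana


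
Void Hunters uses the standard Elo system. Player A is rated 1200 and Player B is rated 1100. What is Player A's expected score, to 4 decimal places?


Elo expected score: Ea = 1/(1 + 10^((Rb-Ra)/400))
Rb - Ra = 1100 - 1200 = -100
(Rb-Ra)/400 = -100/400 = -0.25
10^-0.25 = 0.562341
Ea = 1/(1 + 0.562341) = 1/1.562341 = 0.6401

0.6401


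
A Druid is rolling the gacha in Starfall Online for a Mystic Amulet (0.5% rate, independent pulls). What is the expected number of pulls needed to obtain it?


Expected pulls for a geometric distribution = 1/p = 100 / rate%
= 100 / 0.5
= 200.0

200.0 pulls


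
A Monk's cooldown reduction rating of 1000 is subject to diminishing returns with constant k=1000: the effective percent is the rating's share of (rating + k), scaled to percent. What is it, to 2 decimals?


effective% = rating / (rating + k) * 100
= 1000 / (1000 + 1000) * 100
= 1000 / 2000 * 100
= 0.5 * 100
= 50.00%

50.00%


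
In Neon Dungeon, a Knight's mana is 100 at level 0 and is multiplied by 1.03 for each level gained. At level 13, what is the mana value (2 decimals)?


value = base * growth^level
= 100 * 1.03^13
= 100 * 1.468534
= 146.85

146.85 mana


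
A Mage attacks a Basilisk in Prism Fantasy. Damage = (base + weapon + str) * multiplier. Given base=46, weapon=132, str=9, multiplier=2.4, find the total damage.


Sum base + weapon + str = 46 + 132 + 9 = 187
Multiply by 2.4:
187 * 2.4 = 448.8

448.8 damage


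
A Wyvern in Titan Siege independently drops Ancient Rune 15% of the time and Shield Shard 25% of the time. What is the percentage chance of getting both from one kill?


For independent events, P(both) = P(A) * P(B)
= 15% * 25%
= 375 / 100 %
= 3.75%

3.75%


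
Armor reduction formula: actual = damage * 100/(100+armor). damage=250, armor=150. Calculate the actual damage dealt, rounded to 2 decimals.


actual = 250 * 100 / (100 + 150)
= 250 * 100 / 250
= 25000 / 250
= 100.00

100.00 damage


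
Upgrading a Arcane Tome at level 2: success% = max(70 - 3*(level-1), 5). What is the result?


raw_rate = 70 - 3 * (2 - 1)
= 70 - 3 * 1
= 70 - 3
= 67
Apply floor: max(67, 5) = 67%

67%


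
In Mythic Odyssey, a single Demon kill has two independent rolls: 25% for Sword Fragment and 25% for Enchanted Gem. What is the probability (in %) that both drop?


For independent events, P(both) = P(A) * P(B)
= 25% * 25%
= 625 / 100 %
= 6.25%

6.25%


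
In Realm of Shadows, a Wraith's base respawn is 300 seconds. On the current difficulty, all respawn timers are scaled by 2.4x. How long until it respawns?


Respawn time = base * multiplier
= 300 * 2.4
= 720.0 seconds

720.0 seconds


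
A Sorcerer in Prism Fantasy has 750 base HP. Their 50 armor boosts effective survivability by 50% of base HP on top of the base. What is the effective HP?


EHP = 750 * (1 + 50/100)
= 750 * (1 + 0.5)
= 750 * 1.5
= 1125.0

1125.0 EHP


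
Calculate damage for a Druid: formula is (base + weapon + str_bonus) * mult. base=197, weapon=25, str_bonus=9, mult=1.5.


Sum base + weapon + str = 197 + 25 + 9 = 231
Multiply by 1.5:
231 * 1.5 = 346.5

346.5 damage


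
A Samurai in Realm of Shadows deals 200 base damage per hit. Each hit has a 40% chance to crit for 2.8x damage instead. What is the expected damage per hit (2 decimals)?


E[dmg] = base * (1 + crit_chance * (crit_mult - 1))
cc as decimal = 40/100 = 0.4
cm - 1 = 2.8 - 1 = 1.8
Bonus factor = 0.4 * 1.8 = 0.72
Total multiplier = 1 + 0.72 = 1.72
Expected damage = 200 * 1.72 = 344.00

344.00 damage


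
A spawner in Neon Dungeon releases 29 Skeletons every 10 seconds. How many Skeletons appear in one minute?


Spawns per minute = count * (60 / interval)
= 29 * (60 / 10)
= 29 * 6.0
= 174.0

174.0 per minute


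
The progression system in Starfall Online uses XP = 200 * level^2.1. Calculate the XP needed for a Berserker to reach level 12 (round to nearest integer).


XP = 200 * level^2.1
Substitute level = 12:
XP = 200 * 12^2.1
= 200 * 184.6208
= 36924

36924 XP


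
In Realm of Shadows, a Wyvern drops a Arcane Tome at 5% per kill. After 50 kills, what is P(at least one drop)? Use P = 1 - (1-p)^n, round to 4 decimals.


P(at least one) = 1 - P(none) = 1 - (1-p)^n
p = 5/100 = 0.05
1 - p = 0.95
(1 - p)^50 = 0.95^50 = 0.076945
P(at least one) = 1 - 0.076945 = 0.9231

0.9231


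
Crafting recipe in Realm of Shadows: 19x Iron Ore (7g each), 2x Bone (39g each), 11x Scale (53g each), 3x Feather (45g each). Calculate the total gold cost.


Cost breakdown:
  Iron Ore: 19 * 7 = 133
  Bone: 2 * 39 = 78
  Scale: 11 * 53 = 583
  Feather: 3 * 45 = 135
Total = 133 + 78 + 583 + 135 = 929

929 gold


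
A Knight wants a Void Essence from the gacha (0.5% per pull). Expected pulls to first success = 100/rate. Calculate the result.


Expected pulls for a geometric distribution = 1/p = 100 / rate%
= 100 / 0.5
= 200.0

200.0 pulls


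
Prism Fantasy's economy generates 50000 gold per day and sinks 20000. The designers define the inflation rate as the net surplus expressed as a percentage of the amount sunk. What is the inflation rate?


Net gold = 50000 - 20000 = 30000
Inflation rate = net / sunk * 100 = 30000 / 20000 * 100
= 1.5 * 100
= 150.00%

150.00%


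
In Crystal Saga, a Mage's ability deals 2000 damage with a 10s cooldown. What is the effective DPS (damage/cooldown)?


DPS = damage / cooldown
= 2000 / 10
= 200.00

200.00 DPS


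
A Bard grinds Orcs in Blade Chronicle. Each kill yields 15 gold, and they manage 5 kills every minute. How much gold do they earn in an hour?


Gold per minute = 15 * 5 = 75
Gold per hour = 75 * 60 = 4500

4500 gold/hour


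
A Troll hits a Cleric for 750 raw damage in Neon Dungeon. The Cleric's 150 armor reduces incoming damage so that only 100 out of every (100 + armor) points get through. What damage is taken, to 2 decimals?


actual = 750 * 100 / (100 + 150)
= 750 * 100 / 250
= 75000 / 250
= 300.00

300.00 damage


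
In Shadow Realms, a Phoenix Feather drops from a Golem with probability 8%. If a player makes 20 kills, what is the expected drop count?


Expected drops = kills * (drop_rate / 100)
= 20 * (8 / 100)
= 20 * 0.08
= 1.6

1.6 drops


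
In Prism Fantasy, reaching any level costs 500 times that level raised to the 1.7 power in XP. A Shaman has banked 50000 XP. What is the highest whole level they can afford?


XP = 500 * level^1.7, so level = (XP / 500)^(1/1.7)
= (50000 / 500)^(1/1.7)
= 100.0^0.5882
= 15.0131
Floor: level = 15

level 15


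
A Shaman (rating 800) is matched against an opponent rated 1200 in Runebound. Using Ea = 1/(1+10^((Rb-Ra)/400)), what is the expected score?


Elo expected score: Ea = 1/(1 + 10^((Rb-Ra)/400))
Rb - Ra = 1200 - 800 = 400
(Rb-Ra)/400 = 400/400 = 1.0
10^1.0 = 10.0
Ea = 1/(1 + 10.0) = 1/11.0 = 0.0909

0.0909


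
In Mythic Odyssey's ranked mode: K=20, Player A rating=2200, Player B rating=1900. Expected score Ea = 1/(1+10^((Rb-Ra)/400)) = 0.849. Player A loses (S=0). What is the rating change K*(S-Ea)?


Elo update: delta = K * (S - Ea), where S = 0 (loses)
S - Ea = 0 - 0.849 = -0.849
Rating change = 20 * -0.849
= -16.98

-16.98 rating points


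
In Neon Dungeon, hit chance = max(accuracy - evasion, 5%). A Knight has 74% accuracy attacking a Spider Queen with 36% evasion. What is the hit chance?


accuracy - evasion = 74 - 36 = 38
Apply floor: max(38, 5) = 38
Hit chance = 38%

38%


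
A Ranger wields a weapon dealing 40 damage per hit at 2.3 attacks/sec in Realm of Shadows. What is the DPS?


DPS = damage * attack_speed
= 40 * 2.3
= 92.0

92.0 DPS


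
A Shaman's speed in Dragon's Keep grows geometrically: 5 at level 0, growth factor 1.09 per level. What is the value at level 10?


value = base * growth^level
= 5 * 1.09^10
= 5 * 2.367364
= 11.84

11.84 speed


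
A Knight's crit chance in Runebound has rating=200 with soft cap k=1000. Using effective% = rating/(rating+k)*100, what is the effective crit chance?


effective% = rating / (rating + k) * 100
= 200 / (200 + 1000) * 100
= 200 / 1200 * 100
= 0.166667 * 100
= 16.67%

16.67%


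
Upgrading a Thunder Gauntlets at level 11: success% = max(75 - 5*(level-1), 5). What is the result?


raw_rate = 75 - 5 * (11 - 1)
= 75 - 5 * 10
= 75 - 50
= 25
Apply floor: max(25, 5) = 25%

25%


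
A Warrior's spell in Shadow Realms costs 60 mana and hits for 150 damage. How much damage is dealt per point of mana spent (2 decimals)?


Efficiency = damage / mana
= 150 / 60
= 2.50

2.50 dmg/mana


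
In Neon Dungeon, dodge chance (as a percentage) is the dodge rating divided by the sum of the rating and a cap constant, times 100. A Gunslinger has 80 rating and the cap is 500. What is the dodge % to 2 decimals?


dodge% = 80 / (80 + 500) * 100
= 80 / 580 * 100
= 0.137931 * 100
= 13.79%

13.79%


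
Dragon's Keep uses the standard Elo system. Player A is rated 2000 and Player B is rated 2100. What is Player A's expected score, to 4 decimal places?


Elo expected score: Ea = 1/(1 + 10^((Rb-Ra)/400))
Rb - Ra = 2100 - 2000 = 100
(Rb-Ra)/400 = 100/400 = 0.25
10^0.25 = 1.778279
Ea = 1/(1 + 1.778279) = 1/2.778279 = 0.3599

0.3599


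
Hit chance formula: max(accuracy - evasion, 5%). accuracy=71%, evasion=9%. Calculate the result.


accuracy - evasion = 71 - 9 = 62
Apply floor: max(62, 5) = 62
Hit chance = 62%

62%


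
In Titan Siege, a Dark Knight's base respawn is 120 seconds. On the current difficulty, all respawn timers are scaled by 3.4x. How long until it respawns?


Respawn time = base * multiplier
= 120 * 3.4
= 408.0 seconds

408.0 seconds


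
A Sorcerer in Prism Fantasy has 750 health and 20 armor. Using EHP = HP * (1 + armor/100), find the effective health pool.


EHP = 750 * (1 + 20/100)
= 750 * (1 + 0.2)
= 750 * 1.2
= 900.0

900.0 EHP


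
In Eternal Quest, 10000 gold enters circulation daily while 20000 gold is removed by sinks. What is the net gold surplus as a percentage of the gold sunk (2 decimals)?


Net gold = 10000 - 20000 = -10000
Inflation rate = net / sunk * 100 = -10000 / 20000 * 100
= -0.5 * 100
= -50.00%

-50.00%


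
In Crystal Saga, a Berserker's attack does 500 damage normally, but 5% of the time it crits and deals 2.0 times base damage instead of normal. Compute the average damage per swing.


E[dmg] = base * (1 + crit_chance * (crit_mult - 1))
cc as decimal = 5/100 = 0.05
cm - 1 = 2.0 - 1 = 1.0
Bonus factor = 0.05 * 1.0 = 0.05
Total multiplier = 1 + 0.05 = 1.05
Expected damage = 500 * 1.05 = 525.00

525.00 damage


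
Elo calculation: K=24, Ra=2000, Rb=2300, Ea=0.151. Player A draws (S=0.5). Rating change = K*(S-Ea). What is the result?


Elo update: delta = K * (S - Ea), where S = 0.5 (draws)
S - Ea = 0.5 - 0.151 = 0.349
Rating change = 24 * 0.349
= 8.38

8.38 rating points


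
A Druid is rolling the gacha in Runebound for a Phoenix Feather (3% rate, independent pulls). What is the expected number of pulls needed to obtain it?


Expected pulls for a geometric distribution = 1/p = 100 / rate%
= 100 / 3
= 33.33

33.33 pulls


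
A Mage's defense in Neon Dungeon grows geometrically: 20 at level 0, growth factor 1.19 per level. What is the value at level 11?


value = base * growth^level
= 20 * 1.19^11
= 20 * 6.776674
= 135.53

135.53 defense


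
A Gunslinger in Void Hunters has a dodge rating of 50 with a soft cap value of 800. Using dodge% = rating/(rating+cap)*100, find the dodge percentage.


dodge% = 50 / (50 + 800) * 100
= 50 / 850 * 100
= 0.058824 * 100
= 5.88%

5.88%


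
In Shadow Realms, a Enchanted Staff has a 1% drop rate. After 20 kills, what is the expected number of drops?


Expected drops = kills * (drop_rate / 100)
= 20 * (1 / 100)
= 20 * 0.01
= 0.2

0.2 drops


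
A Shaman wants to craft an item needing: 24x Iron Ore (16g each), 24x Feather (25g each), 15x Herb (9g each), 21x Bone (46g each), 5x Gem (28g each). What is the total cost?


Cost breakdown:
  Iron Ore: 24 * 16 = 384
  Feather: 24 * 25 = 600
  Herb: 15 * 9 = 135
  Bone: 21 * 46 = 966
  Gem: 5 * 28 = 140
Total = 384 + 600 + 135 + 966 + 140 = 2225

2225 gold


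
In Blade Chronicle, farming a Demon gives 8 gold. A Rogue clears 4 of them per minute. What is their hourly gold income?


Gold per minute = 8 * 4 = 32
Gold per hour = 32 * 60 = 1920

1920 gold/hour


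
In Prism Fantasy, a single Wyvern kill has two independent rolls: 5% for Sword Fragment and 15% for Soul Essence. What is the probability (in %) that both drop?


For independent events, P(both) = P(A) * P(B)
= 5% * 15%
= 75 / 100 %
= 0.75%

0.75%


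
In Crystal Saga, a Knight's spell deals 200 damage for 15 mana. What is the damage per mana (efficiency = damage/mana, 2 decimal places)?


Efficiency = damage / mana
= 200 / 15
= 13.33

13.33 dmg/mana


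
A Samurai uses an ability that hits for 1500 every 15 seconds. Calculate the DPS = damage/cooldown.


DPS = damage / cooldown
= 1500 / 15
= 100.00

100.00 DPS


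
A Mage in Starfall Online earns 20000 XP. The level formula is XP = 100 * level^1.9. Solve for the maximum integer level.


XP = 100 * level^1.9, so level = (XP / 100)^(1/1.9)
= (20000 / 100)^(1/1.9)
= 200.0^0.5263
= 16.258
Floor: level = 16

level 16


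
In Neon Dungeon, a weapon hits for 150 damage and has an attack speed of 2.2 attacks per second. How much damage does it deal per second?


DPS = damage * attack_speed
= 150 * 2.2
= 330.0

330.0 DPS


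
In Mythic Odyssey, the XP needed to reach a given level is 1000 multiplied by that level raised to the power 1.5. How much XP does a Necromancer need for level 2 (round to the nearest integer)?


XP = 1000 * level^1.5
Substitute level = 2:
XP = 1000 * 2^1.5
= 1000 * 2.8284
= 2828

2828 XP


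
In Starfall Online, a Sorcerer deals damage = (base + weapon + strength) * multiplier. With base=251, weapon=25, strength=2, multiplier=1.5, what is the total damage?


Sum base + weapon + str = 251 + 25 + 2 = 278
Multiply by 1.5:
278 * 1.5 = 417.0

417.0 damage


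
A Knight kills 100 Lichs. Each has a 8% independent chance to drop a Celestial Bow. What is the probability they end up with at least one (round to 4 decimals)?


P(at least one) = 1 - P(none) = 1 - (1-p)^n
p = 8/100 = 0.08
1 - p = 0.92
(1 - p)^100 = 0.92^100 = 0.000239
P(at least one) = 1 - 0.000239 = 0.9998

0.9998


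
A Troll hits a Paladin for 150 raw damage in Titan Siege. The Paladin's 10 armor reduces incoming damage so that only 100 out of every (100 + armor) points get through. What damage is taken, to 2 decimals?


actual = 150 * 100 / (100 + 10)
= 150 * 100 / 110
= 15000 / 110
= 136.36

136.36 damage


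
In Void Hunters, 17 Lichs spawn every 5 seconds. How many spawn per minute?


Spawns per minute = count * (60 / interval)
= 17 * (60 / 5)
= 17 * 12.0
= 204.0

204.0 per minute


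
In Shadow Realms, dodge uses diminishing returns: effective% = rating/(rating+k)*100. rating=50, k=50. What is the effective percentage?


effective% = rating / (rating + k) * 100
= 50 / (50 + 50) * 100
= 50 / 100 * 100
= 0.5 * 100
= 50.00%

50.00%


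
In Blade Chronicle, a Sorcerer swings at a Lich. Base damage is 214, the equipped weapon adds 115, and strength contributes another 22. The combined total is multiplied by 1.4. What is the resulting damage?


Sum base + weapon + str = 214 + 115 + 22 = 351
Multiply by 1.4:
351 * 1.4 = 491.4

491.4 damage


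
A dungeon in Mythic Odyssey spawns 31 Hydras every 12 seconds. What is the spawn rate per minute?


Spawns per minute = count * (60 / interval)
= 31 * (60 / 12)
= 31 * 5.0
= 155.0

155.0 per minute


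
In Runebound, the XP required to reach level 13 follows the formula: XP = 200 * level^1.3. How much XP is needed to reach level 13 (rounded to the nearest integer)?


XP = 200 * level^1.3
Substitute level = 13:
XP = 200 * 13^1.3
= 200 * 28.06249998
= 5612

5612 XP


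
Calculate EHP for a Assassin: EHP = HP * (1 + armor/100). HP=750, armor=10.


EHP = 750 * (1 + 10/100)
= 750 * (1 + 0.1)
= 750 * 1.1
= 825.0

825.0 EHP


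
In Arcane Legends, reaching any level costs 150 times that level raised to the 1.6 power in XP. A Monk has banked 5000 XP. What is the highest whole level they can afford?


XP = 150 * level^1.6, so level = (XP / 150)^(1/1.6)
= (5000 / 150)^(1/1.6)
= 33.3333^0.625
= 8.9495
Floor: level = 8

level 8


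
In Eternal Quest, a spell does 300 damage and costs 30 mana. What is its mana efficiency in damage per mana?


Efficiency = damage / mana
= 300 / 30
= 10.00

10.00 dmg/mana


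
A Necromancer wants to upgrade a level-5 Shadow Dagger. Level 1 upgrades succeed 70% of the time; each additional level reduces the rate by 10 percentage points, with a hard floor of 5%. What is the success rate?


raw_rate = 70 - 10 * (5 - 1)
= 70 - 10 * 4
= 70 - 40
= 30
Apply floor: max(30, 5) = 30%

30%


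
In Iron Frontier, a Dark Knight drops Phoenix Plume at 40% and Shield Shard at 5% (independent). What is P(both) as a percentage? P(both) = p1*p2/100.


For independent events, P(both) = P(A) * P(B)
= 40% * 5%
= 200 / 100 %
= 2.0%

2.0%


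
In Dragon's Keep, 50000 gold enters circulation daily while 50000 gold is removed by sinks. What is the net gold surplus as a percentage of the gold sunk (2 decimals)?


Net gold = 50000 - 50000 = 0
Inflation rate = net / sunk * 100 = 0 / 50000 * 100
= 0.0 * 100
= 0.00%

0.00%


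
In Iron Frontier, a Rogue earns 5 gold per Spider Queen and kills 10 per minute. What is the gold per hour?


Gold per minute = 5 * 10 = 50
Gold per hour = 50 * 60 = 3000

3000 gold/hour


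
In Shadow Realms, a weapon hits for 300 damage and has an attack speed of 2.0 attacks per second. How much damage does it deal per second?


DPS = damage * attack_speed
= 300 * 2.0
= 600.0

600.0 DPS


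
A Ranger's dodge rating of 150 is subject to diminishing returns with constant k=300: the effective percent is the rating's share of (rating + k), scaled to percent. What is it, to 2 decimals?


effective% = rating / (rating + k) * 100
= 150 / (150 + 300) * 100
= 150 / 450 * 100
= 0.333333 * 100
= 33.33%

33.33%


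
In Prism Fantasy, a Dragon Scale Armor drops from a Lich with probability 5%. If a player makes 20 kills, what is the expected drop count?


Expected drops = kills * (drop_rate / 100)
= 20 * (5 / 100)
= 20 * 0.05
= 1.0

1.0 drops


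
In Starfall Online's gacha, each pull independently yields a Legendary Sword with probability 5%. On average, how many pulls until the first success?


Expected pulls for a geometric distribution = 1/p = 100 / rate%
= 100 / 5
= 20.0

20.0 pulls


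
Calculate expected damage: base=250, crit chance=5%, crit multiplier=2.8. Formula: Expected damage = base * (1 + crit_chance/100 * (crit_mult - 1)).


E[dmg] = base * (1 + crit_chance * (crit_mult - 1))
cc as decimal = 5/100 = 0.05
cm - 1 = 2.8 - 1 = 1.8
Bonus factor = 0.05 * 1.8 = 0.09
Total multiplier = 1 + 0.09 = 1.09
Expected damage = 250 * 1.09 = 272.50

272.50 damage


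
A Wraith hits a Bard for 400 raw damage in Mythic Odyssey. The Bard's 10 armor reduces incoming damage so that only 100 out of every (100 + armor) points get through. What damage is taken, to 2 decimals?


actual = 400 * 100 / (100 + 10)
= 400 * 100 / 110
= 40000 / 110
= 363.64

363.64 damage


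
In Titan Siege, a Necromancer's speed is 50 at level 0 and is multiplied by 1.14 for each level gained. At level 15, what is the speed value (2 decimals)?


value = base * growth^level
= 50 * 1.14^15
= 50 * 7.137938
= 356.90

356.90 speed


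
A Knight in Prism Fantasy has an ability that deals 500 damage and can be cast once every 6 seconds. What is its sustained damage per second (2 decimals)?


DPS = damage / cooldown
= 500 / 6
= 83.33

83.33 DPS


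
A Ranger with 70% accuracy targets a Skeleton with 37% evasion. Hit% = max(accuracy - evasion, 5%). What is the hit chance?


accuracy - evasion = 70 - 37 = 33
Apply floor: max(33, 5) = 33
Hit chance = 33%

33%


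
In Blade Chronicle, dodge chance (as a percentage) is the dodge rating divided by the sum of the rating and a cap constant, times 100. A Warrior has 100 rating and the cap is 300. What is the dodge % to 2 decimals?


dodge% = 100 / (100 + 300) * 100
= 100 / 400 * 100
= 0.25 * 100
= 25.00%

25.00%


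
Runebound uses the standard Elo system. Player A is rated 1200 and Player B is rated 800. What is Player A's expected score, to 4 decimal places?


Elo expected score: Ea = 1/(1 + 10^((Rb-Ra)/400))
Rb - Ra = 800 - 1200 = -400
(Rb-Ra)/400 = -400/400 = -1.0
10^-1.0 = 0.1
Ea = 1/(1 + 0.1) = 1/1.1 = 0.9091

0.9091


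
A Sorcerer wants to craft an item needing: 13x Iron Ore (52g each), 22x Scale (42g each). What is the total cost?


Cost breakdown:
  Iron Ore: 13 * 52 = 676
  Scale: 22 * 42 = 924
Total = 676 + 924 = 1600

1600 gold


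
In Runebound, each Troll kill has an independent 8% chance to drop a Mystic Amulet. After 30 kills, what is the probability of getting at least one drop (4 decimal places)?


P(at least one) = 1 - P(none) = 1 - (1-p)^n
p = 8/100 = 0.08
1 - p = 0.92
(1 - p)^30 = 0.92^30 = 0.081966
P(at least one) = 1 - 0.081966 = 0.9180

0.9180


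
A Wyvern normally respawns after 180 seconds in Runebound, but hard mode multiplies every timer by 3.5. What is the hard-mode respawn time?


Respawn time = base * multiplier
= 180 * 3.5
= 630.0 seconds

630.0 seconds
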